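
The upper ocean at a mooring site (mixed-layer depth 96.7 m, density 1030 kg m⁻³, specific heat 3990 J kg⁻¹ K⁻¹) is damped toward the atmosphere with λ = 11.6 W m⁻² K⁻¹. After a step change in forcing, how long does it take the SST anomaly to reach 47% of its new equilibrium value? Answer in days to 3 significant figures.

252 days

Areal heat capacity C = ρ c_p D = 1030 × 3990 × 96.7 = 3.97×10^8 J m⁻² K⁻¹.
τ = C / λ = 3.97×10^8 / 11.6 = 3.43×10^7 s.
Fraction reached: 1 − e^(−t/τ) = 0.47 ⇒ t = −τ ln(1 − 0.47) = τ × 0.635.
t = 2.18×10^7 s = 252 days.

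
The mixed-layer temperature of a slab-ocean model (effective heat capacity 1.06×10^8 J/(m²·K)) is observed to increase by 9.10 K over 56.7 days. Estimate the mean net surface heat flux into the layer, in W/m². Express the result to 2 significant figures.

Areal heat capacity C = 1.06×10^8 J/(m²·K) (given).
Required heat per unit area: Q = C ΔT = 1.06×10^8 × 9.10 = 9.65×10^8 J/m².
Flux F = Q / Δt = 9.65×10^8 / 4.90×10^6 s = 197 W/m².

200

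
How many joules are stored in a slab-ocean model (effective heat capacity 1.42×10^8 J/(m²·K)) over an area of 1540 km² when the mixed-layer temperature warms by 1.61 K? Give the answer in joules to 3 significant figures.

3.52×10^17 J

Areal heat capacity C = 1.42×10^8 J/(m²·K) (given).
Heat per unit area: q = C ΔT = 1.42×10^8 × 1.61 = 2.29×10^8 J/m².
Total heat: Q = q × A = 2.29×10^8 × (1540 × 10⁶ m²) = 3.52×10^17 J.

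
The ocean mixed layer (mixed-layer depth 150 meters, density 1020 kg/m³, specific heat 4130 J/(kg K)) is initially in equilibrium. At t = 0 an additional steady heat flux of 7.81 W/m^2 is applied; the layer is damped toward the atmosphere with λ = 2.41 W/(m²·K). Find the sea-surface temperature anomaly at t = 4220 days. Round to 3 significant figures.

Areal heat capacity C = ρ c_p D = 1020 × 4130 × 150 = 6.32×10^8 J/(m²·K).
τ = C / λ = 6.32×10^8 / 2.41 = 2.62×10^8 s.
Equilibrium anomaly ΔT_eq = F / λ = 7.81 / 2.41 = 3.24 K.
t = 4220 days = 3.65×10^8 s, so t/τ = 1.39.
ΔT(t) = ΔT_eq (1 − e^(−t/τ)) = 3.24 × (1 − e^−1.39) = 2.43 K.

2.43 K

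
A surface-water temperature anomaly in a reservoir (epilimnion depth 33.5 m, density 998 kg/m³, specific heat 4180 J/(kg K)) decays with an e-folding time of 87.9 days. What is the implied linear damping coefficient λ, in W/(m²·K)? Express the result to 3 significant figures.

Areal heat capacity C = ρ c_p D = 998 × 4180 × 33.5 = 1.40×10^8 J/(m^2 K).
τ = 87.9 days = 7.59×10^6 s.
λ = C / τ = 1.40×10^8 / 7.59×10^6 = 18.4 W/(m²·K).

18.4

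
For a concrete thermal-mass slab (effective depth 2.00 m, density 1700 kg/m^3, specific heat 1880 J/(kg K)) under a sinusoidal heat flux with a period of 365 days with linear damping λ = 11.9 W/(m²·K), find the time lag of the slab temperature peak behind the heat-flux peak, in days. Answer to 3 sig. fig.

6.19 days

Areal heat capacity C = ρ c_p D = 1700 × 1880 × 2.00 = 6.39×10^6 J/(m^2 K).
ω = 2π / 3.15×10^7 s = 1.99×10^-7 s⁻¹.
Phase lag φ = arctan(Cω/λ) = arctan(1.27/11.9) = 0.107 rad.
Time lag = φ / ω = 0.107 / 1.99×10^-7 = 5.35×10^5 s = 6.19 days.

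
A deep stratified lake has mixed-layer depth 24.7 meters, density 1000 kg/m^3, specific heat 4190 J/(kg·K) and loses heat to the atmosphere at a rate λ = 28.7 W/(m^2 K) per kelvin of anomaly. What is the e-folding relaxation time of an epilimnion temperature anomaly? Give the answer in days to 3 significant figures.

Areal heat capacity C = ρ c_p D = 1000 × 4190 × 24.7 = 1.03×10^8 J/(m^2 K).
Relaxation time τ = C / λ = 1.03×10^8 / 28.7 = 3.61×10^6 s.
In days: 3.61×10^6 s / (86400 s/day) = 41.7 days.

41.7 days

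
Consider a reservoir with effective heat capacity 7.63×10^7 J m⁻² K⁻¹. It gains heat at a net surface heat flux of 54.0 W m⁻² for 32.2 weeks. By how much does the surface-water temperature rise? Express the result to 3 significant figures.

Areal heat capacity C = 7.63×10^7 J m⁻² K⁻¹ (given).
Net heat input Q = F Δt = 54.0 × (32.2 weeks × 6.048×10^5 s/week) = 1.05×10^9 J/m².
ΔT = Q / C = 1.05×10^9 / 7.63×10^7 = 13.8 K.

13.8 K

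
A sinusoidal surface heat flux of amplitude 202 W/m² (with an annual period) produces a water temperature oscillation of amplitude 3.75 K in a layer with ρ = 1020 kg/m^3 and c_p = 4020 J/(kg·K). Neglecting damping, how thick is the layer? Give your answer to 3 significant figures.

ω = 2π / 3.15×10^7 s = 1.99×10^-7 s⁻¹.
Required C = F₀ / (A ω) = 202 / (3.75 × 1.99×10^-7) = 2.70×10^8 J/(m²·K).
D = C / (ρ c_p) = 2.70×10^8 / (1020 × 4020) = 65.9 m.

65.9 m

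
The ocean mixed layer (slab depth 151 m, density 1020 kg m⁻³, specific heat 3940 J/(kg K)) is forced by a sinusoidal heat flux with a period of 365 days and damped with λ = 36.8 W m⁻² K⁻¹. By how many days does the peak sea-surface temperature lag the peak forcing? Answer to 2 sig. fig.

Areal heat capacity C = ρ c_p D = 1020 × 3940 × 151 = 6.07×10^8 J/(m²·K).
ω = 2π / 3.15×10^7 s = 1.99×10^-7 s⁻¹.
Phase lag φ = arctan(Cω/λ) = arctan(121/36.8) = 1.28 rad.
Time lag = φ / ω = 1.28 / 1.99×10^-7 = 6.40×10^6 s = 74.1 days.

74 days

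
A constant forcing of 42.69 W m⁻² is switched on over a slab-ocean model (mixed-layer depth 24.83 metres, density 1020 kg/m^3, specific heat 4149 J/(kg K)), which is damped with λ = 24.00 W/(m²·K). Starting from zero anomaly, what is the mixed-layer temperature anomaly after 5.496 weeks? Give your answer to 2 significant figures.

Areal heat capacity C = ρ c_p D = 1020 × 4149 × 24.83 = 1.05×10^8 J m⁻² K⁻¹.
τ = C / λ = 1.05×10^8 / 24.00 = 4.38×10^6 s.
Equilibrium anomaly ΔT_eq = F / λ = 42.69 / 24.00 = 1.78 K.
t = 5.496 weeks = 3.32×10^6 s, so t/τ = 0.759.
ΔT(t) = ΔT_eq (1 − e^(−t/τ)) = 1.78 × (1 − e^−0.759) = 0.946 K.

0.95 K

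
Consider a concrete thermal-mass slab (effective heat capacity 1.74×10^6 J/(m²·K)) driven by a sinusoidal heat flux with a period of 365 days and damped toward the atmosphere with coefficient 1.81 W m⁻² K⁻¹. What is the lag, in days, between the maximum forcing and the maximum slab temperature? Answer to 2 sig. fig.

11 days

Areal heat capacity C = 1.74×10^6 J/(m²·K) (given).
ω = 2π / 3.15×10^7 s = 1.99×10^-7 s⁻¹.
Phase lag φ = arctan(Cω/λ) = arctan(0.347/1.81) = 0.189 rad.
Time lag = φ / ω = 0.189 / 1.99×10^-7 = 9.50×10^5 s = 11.0 days.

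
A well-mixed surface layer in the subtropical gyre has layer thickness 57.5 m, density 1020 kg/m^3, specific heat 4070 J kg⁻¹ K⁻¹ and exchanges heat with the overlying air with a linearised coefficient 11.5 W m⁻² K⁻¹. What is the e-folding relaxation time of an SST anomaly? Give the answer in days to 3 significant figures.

240 days

Areal heat capacity C = ρ c_p D = 1020 × 4070 × 57.5 = 2.39×10^8 J m⁻² K⁻¹.
Relaxation time τ = C / λ = 2.39×10^8 / 11.5 = 2.08×10^7 s.
In days: 2.08×10^7 s / (86400 s/day) = 240 days.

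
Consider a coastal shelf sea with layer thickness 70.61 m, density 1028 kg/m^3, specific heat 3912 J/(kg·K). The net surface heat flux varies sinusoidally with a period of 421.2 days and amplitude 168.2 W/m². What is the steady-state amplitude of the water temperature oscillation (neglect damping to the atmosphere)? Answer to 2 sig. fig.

3.4 K

Areal heat capacity C = ρ c_p D = 1028 × 3912 × 70.61 = 2.84×10^8 J/(m²·K).
Angular frequency ω = 2π / T = 2π / 3.64×10^7 s = 1.73×10^-7 s⁻¹.
Cω = 2.84×10^8 × 1.73×10^-7 = 49.0 W/(m²·K).
Amplitude A = F₀ / (Cω) = 168.2 / 49.0 = 3.43 K.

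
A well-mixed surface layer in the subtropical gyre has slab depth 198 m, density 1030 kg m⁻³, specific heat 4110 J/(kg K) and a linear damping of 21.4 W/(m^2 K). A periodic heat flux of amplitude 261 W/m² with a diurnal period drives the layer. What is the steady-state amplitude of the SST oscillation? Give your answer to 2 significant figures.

0.0043 K

Areal heat capacity C = ρ c_p D = 1030 × 4110 × 198 = 8.38×10^8 J/(m²·K).
Angular frequency ω = 2π / T = 2π / 86400 s = 7.27×10^-5 s⁻¹.
√((Cω)² + λ²) = √((61000)² + 21.4²) = 61000 W/(m²·K).
Amplitude A = F₀ / √((Cω)²+λ²) = 261 / 61000 = 0.00428 K.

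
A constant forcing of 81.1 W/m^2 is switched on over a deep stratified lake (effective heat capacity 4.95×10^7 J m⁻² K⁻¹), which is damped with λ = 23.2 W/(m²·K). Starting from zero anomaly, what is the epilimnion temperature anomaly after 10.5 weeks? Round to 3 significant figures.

3.32 K

Areal heat capacity C = 4.95×10^7 J m⁻² K⁻¹ (given).
τ = C / λ = 4.95×10^7 / 23.2 = 2.13×10^6 s.
Equilibrium anomaly ΔT_eq = F / λ = 81.1 / 23.2 = 3.50 K.
t = 10.5 weeks = 6.35×10^6 s, so t/τ = 2.98.
ΔT(t) = ΔT_eq (1 − e^(−t/τ)) = 3.50 × (1 − e^−2.98) = 3.32 K.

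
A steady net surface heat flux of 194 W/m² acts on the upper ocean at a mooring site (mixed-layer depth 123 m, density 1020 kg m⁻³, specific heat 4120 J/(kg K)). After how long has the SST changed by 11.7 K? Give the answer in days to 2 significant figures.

Areal heat capacity C = ρ c_p D = 1020 × 4120 × 123 = 5.17×10^8 J m⁻² K⁻¹.
Time required: Δt = C ΔT / F = 5.17×10^8 × 11.7 / 194 = 3.12×10^7 s.
In days: 3.12×10^7 s / (86400 s/day) = 361 days.

360 days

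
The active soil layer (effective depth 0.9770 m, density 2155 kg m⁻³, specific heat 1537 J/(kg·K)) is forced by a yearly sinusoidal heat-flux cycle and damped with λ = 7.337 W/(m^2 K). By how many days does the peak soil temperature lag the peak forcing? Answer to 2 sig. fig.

Areal heat capacity C = ρ c_p D = 2155 × 1537 × 0.9770 = 3.24×10^6 J m⁻² K⁻¹.
ω = 2π / 3.15×10^7 s = 1.99×10^-7 s⁻¹.
Phase lag φ = arctan(Cω/λ) = arctan(0.645/7.337) = 0.0877 rad.
Time lag = φ / ω = 0.0877 / 1.99×10^-7 = 4.40×10^5 s = 5.09 days.

5.1 days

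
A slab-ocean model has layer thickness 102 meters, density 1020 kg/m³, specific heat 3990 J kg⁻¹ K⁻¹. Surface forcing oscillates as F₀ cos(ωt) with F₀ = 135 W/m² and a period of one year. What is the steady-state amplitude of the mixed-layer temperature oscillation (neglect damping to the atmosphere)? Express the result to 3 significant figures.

1.63 K

Areal heat capacity C = ρ c_p D = 1020 × 3990 × 102 = 4.15×10^8 J/(m^2 K).
Angular frequency ω = 2π / T = 2π / 3.15×10^7 s = 1.99×10^-7 s⁻¹.
Cω = 4.15×10^8 × 1.99×10^-7 = 82.7 W/(m²·K).
Amplitude A = F₀ / (Cω) = 135 / 82.7 = 1.63 K.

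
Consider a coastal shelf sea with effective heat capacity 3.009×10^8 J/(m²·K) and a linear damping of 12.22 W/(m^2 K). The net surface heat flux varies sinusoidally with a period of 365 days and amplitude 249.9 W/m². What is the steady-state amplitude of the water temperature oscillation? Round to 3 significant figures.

Areal heat capacity C = 3.009×10^8 J/(m²·K) (given).
Angular frequency ω = 2π / T = 2π / 3.15×10^7 s = 1.99×10^-7 s⁻¹.
√((Cω)² + λ²) = √((60.0)² + 12.22²) = 61.2 W/(m²·K).
Amplitude A = F₀ / √((Cω)²+λ²) = 249.9 / 61.2 = 4.08 K.

4.08 K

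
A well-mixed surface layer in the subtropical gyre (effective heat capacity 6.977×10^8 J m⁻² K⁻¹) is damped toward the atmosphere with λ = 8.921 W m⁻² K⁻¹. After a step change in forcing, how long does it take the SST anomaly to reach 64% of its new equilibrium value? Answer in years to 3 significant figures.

Areal heat capacity C = 6.977×10^8 J m⁻² K⁻¹ (given).
τ = C / λ = 6.98×10^8 / 8.921 = 7.82×10^7 s.
Fraction reached: 1 − e^(−t/τ) = 0.64 ⇒ t = −τ ln(1 − 0.64) = τ × 1.02.
t = 7.99×10^7 s = 2.53 years.

2.53 years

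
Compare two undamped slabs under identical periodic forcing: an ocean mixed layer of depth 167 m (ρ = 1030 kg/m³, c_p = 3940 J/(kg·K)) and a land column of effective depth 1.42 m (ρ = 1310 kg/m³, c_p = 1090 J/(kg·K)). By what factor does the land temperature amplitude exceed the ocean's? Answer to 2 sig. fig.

C_ocean = 1030 × 3940 × 167 = 6.78×10^8 J/(m²·K).
C_land = 1310 × 1090 × 1.42 = 2.03×10^6 J/(m²·K).
Undamped amplitude ∝ 1/C, so A_land/A_ocean = C_ocean/C_land = 334.

330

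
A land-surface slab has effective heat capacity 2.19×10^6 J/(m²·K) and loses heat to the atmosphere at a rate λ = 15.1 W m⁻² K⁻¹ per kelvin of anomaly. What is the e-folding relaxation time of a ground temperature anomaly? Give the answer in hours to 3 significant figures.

40.3 hours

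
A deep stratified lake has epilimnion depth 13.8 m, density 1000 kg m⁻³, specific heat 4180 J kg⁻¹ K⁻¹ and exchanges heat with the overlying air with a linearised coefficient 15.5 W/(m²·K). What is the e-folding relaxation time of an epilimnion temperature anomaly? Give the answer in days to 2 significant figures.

43 days

Areal heat capacity C = ρ c_p D = 1000 × 4180 × 13.8 = 5.77×10^7 J m⁻² K⁻¹.
Relaxation time τ = C / λ = 5.77×10^7 / 15.5 = 3.72×10^6 s.
In days: 3.72×10^6 s / (86400 s/day) = 43.1 days.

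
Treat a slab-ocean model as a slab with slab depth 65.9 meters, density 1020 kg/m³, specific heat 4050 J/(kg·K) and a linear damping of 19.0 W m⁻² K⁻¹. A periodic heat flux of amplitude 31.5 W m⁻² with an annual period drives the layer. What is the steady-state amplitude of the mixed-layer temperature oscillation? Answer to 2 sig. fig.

0.55 K

Areal heat capacity C = ρ c_p D = 1020 × 4050 × 65.9 = 2.72×10^8 J/(m²·K).
Angular frequency ω = 2π / T = 2π / 3.15×10^7 s = 1.99×10^-7 s⁻¹.
√((Cω)² + λ²) = √((54.2)² + 19.0²) = 57.5 W/(m²·K).
Amplitude A = F₀ / √((Cω)²+λ²) = 31.5 / 57.5 = 0.548 K.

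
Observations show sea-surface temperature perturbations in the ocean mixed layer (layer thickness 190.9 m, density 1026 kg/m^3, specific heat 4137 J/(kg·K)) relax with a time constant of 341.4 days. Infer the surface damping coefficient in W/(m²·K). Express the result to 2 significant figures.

Areal heat capacity C = ρ c_p D = 1026 × 4137 × 190.9 = 8.10×10^8 J/(m^2 K).
τ = 341.4 days = 2.95×10^7 s.
λ = C / τ = 8.10×10^8 / 2.95×10^7 = 27.5 W/(m²·K).

27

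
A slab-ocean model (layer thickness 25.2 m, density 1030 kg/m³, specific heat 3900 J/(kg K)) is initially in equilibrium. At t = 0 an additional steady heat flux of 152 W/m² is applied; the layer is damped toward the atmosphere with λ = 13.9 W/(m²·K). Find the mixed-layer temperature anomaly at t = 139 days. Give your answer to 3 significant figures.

8.83 K

Areal heat capacity C = ρ c_p D = 1030 × 3900 × 25.2 = 1.01×10^8 J/(m²·K).
τ = C / λ = 1.01×10^8 / 13.9 = 7.28×10^6 s.
Equilibrium anomaly ΔT_eq = F / λ = 152 / 13.9 = 10.9 K.
t = 139 days = 1.20×10^7 s, so t/τ = 1.65.
ΔT(t) = ΔT_eq (1 − e^(−t/τ)) = 10.9 × (1 − e^−1.65) = 8.83 K.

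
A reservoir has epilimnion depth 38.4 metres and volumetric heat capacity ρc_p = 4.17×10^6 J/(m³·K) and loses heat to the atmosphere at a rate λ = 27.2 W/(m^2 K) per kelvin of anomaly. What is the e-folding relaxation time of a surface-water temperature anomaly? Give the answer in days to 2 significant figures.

68 days

Areal heat capacity C = ρc_p × D = 4.17×10^6 × 38.4 = 1.60×10^8 J/(m^2 K).
Relaxation time τ = C / λ = 1.60×10^8 / 27.2 = 5.89×10^6 s.
In days: 5.89×10^6 s / (86400 s/day) = 68.1 days.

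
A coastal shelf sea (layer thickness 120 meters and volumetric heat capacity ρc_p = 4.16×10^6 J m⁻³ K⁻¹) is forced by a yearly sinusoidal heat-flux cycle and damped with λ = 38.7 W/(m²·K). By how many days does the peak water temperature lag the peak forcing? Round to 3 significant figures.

69.7 days

Areal heat capacity C = ρc_p × D = 4.16×10^6 × 120 = 4.99×10^8 J/(m²·K).
ω = 2π / 3.15×10^7 s = 1.99×10^-7 s⁻¹.
Phase lag φ = arctan(Cω/λ) = arctan(99.5/38.7) = 1.20 rad.
Time lag = φ / ω = 1.20 / 1.99×10^-7 = 6.02×10^6 s = 69.7 days.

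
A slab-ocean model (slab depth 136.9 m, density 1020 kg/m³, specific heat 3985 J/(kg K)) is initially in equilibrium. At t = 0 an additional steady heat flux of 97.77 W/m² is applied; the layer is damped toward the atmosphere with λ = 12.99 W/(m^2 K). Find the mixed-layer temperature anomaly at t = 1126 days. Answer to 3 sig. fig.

Areal heat capacity C = ρ c_p D = 1020 × 3985 × 136.9 = 5.56×10^8 J m⁻² K⁻¹.
τ = C / λ = 5.56×10^8 / 12.99 = 4.28×10^7 s.
Equilibrium anomaly ΔT_eq = F / λ = 97.77 / 12.99 = 7.53 K.
t = 1126 days = 9.73×10^7 s, so t/τ = 2.27.
ΔT(t) = ΔT_eq (1 − e^(−t/τ)) = 7.53 × (1 − e^−2.27) = 6.75 K.

6.75 K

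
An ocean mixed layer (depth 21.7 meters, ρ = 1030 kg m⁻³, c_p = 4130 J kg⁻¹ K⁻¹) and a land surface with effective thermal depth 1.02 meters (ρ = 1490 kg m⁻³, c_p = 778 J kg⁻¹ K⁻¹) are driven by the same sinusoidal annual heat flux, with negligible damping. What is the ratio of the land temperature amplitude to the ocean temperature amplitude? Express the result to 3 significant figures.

78.1

C_ocean = 1030 × 4130 × 21.7 = 9.23×10^7 J/(m²·K).
C_land = 1490 × 778 × 1.02 = 1.18×10^6 J/(m²·K).
Undamped amplitude ∝ 1/C, so A_land/A_ocean = C_ocean/C_land = 78.1.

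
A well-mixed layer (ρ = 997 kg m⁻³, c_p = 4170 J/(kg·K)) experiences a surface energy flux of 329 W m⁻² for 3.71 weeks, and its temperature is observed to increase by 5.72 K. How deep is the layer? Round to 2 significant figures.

31 m

Heat input Q = F Δt = 329 × 2.24×10^6 s = 7.38×10^8 J/m².
Required areal heat capacity C = Q / ΔT = 1.29×10^8 J/(m²·K).
Depth D = C / (ρ c_p) = 1.29×10^8 / (997 × 4170) = 31.0 m.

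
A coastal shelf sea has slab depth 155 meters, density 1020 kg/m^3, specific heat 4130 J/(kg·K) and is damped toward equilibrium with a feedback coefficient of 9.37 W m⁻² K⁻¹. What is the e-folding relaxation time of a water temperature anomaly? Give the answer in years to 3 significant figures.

2.21 years

Areal heat capacity C = ρ c_p D = 1020 × 4130 × 155 = 6.53×10^8 J m⁻² K⁻¹.
Relaxation time τ = C / λ = 6.53×10^8 / 9.37 = 6.97×10^7 s.
In years: 6.97×10^7 s / (3.156×10^7 s/year) = 2.21 years.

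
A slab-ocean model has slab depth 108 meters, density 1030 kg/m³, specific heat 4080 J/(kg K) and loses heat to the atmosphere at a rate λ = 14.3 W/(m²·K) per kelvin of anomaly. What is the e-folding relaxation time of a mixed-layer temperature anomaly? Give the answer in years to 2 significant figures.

1.0 years

Areal heat capacity C = ρ c_p D = 1030 × 4080 × 108 = 4.54×10^8 J/(m²·K).
Relaxation time τ = C / λ = 4.54×10^8 / 14.3 = 3.17×10^7 s.
In years: 3.17×10^7 s / (3.156×10^7 s/year) = 1.01 years.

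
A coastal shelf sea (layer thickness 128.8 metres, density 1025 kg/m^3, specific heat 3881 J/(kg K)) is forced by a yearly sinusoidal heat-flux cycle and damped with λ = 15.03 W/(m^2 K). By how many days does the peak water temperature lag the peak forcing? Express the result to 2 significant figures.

83 days

Areal heat capacity C = ρ c_p D = 1025 × 3881 × 128.8 = 5.12×10^8 J m⁻² K⁻¹.
ω = 2π / 3.15×10^7 s = 1.99×10^-7 s⁻¹.
Phase lag φ = arctan(Cω/λ) = arctan(102/15.03) = 1.42 rad.
Time lag = φ / ω = 1.42 / 1.99×10^-7 = 7.15×10^6 s = 82.8 days.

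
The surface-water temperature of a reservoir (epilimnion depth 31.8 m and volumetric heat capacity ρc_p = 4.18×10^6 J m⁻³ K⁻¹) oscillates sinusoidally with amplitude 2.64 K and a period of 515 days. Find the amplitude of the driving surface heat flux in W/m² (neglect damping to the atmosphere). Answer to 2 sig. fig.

50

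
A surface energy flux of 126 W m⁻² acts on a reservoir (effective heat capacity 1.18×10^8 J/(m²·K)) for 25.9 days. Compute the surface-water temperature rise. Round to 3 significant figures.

2.39 K

Areal heat capacity C = 1.18×10^8 J/(m²·K) (given).
Net heat input Q = F Δt = 126 × (25.9 days × 86400 s/day) = 2.82×10^8 J/m².
ΔT = Q / C = 2.82×10^8 / 1.18×10^8 = 2.39 K.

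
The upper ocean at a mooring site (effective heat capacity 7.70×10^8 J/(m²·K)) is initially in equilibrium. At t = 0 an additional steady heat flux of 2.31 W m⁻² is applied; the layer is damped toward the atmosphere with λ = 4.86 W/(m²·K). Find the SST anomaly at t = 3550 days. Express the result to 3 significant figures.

0.407 K

Areal heat capacity C = 7.70×10^8 J/(m²·K) (given).
τ = C / λ = 7.70×10^8 / 4.86 = 1.58×10^8 s.
Equilibrium anomaly ΔT_eq = F / λ = 2.31 / 4.86 = 0.475 K.
t = 3550 days = 3.07×10^8 s, so t/τ = 1.94.
ΔT(t) = ΔT_eq (1 − e^(−t/τ)) = 0.475 × (1 − e^−1.94) = 0.407 K.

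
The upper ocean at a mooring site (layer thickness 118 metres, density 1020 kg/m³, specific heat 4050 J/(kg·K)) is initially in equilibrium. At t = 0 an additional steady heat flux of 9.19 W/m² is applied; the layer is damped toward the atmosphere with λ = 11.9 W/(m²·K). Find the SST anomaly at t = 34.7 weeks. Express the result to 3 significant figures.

0.310 K

Areal heat capacity C = ρ c_p D = 1020 × 4050 × 118 = 4.87×10^8 J/(m²·K).
τ = C / λ = 4.87×10^8 / 11.9 = 4.10×10^7 s.
Equilibrium anomaly ΔT_eq = F / λ = 9.19 / 11.9 = 0.772 K.
t = 34.7 weeks = 2.10×10^7 s, so t/τ = 0.512.
ΔT(t) = ΔT_eq (1 − e^(−t/τ)) = 0.772 × (1 − e^−0.512) = 0.310 K.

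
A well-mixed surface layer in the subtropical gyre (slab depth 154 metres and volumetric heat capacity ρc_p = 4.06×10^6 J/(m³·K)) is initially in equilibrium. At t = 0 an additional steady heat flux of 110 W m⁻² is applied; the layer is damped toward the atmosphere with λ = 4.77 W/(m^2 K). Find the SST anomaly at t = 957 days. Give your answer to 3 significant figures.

Areal heat capacity C = ρc_p × D = 4.06×10^6 × 154 = 6.25×10^8 J/(m²·K).
τ = C / λ = 6.25×10^8 / 4.77 = 1.31×10^8 s.
Equilibrium anomaly ΔT_eq = F / λ = 110 / 4.77 = 23.1 K.
t = 957 days = 8.27×10^7 s, so t/τ = 0.631.
ΔT(t) = ΔT_eq (1 − e^(−t/τ)) = 23.1 × (1 − e^−0.631) = 10.8 K.

10.8 K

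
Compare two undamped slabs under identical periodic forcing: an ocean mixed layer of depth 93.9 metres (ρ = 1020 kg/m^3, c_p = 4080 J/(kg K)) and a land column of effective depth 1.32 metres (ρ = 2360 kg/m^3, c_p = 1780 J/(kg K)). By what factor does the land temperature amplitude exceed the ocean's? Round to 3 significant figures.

C_ocean = 1020 × 4080 × 93.9 = 3.91×10^8 J/(m²·K).
C_land = 2360 × 1780 × 1.32 = 5.55×10^6 J/(m²·K).
Undamped amplitude ∝ 1/C, so A_land/A_ocean = C_ocean/C_land = 70.5.

70.5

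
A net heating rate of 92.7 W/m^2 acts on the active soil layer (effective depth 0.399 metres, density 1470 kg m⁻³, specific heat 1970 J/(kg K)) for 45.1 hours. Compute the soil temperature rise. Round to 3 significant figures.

13.0 K

Areal heat capacity C = ρ c_p D = 1470 × 1970 × 0.399 = 1.16×10^6 J/(m²·K).
Net heat input Q = F Δt = 92.7 × (45.1 hours × 3600 s/hour) = 1.51×10^7 J/m².
ΔT = Q / C = 1.51×10^7 / 1.16×10^6 = 13.0 K.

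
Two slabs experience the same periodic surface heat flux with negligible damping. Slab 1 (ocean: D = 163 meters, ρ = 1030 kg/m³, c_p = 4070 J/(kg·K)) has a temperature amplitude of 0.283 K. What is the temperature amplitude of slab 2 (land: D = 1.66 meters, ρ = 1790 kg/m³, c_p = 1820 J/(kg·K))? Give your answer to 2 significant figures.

36 K

C_ocean = 6.83×10^8 J/(m²·K); C_land = 5.41×10^6 J/(m²·K).
A ∝ 1/C ⇒ A_land = A_ocean × C_ocean/C_land = 0.283 × 126 = 35.8 K.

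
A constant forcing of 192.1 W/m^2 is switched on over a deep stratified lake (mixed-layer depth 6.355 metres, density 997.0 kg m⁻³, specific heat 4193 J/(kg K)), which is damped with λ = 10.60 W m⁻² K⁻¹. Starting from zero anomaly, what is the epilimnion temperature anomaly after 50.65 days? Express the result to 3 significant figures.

15.0 K

Areal heat capacity C = ρ c_p D = 997.0 × 4193 × 6.355 = 2.66×10^7 J m⁻² K⁻¹.
τ = C / λ = 2.66×10^7 / 10.60 = 2.51×10^6 s.
Equilibrium anomaly ΔT_eq = F / λ = 192.1 / 10.60 = 18.1 K.
t = 50.65 days = 4.38×10^6 s, so t/τ = 1.75.
ΔT(t) = ΔT_eq (1 − e^(−t/τ)) = 18.1 × (1 − e^−1.75) = 15.0 K.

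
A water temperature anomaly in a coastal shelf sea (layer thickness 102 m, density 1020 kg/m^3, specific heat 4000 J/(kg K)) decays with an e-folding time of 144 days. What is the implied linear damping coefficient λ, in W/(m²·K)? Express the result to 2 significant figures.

33

Areal heat capacity C = ρ c_p D = 1020 × 4000 × 102 = 4.16×10^8 J m⁻² K⁻¹.
τ = 144 days = 1.24×10^7 s.
λ = C / τ = 4.16×10^8 / 1.24×10^7 = 33.4 W/(m²·K).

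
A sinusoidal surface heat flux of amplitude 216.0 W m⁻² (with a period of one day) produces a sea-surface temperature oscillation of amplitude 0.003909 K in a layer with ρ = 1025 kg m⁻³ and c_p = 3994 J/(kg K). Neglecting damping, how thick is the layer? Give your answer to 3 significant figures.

ω = 2π / 86400 s = 7.27×10^-5 s⁻¹.
Required C = F₀ / (A ω) = 216.0 / (0.003909 × 7.27×10^-5) = 7.60×10^8 J/(m²·K).
D = C / (ρ c_p) = 7.60×10^8 / (1025 × 3994) = 186 m.

186 m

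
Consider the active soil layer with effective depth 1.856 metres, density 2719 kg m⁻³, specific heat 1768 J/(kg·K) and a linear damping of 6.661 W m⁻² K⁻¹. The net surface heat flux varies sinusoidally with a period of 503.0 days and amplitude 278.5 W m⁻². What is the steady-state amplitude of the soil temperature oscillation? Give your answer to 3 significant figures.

Areal heat capacity C = ρ c_p D = 2719 × 1768 × 1.856 = 8.92×10^6 J/(m²·K).
Angular frequency ω = 2π / T = 2π / 4.35×10^7 s = 1.45×10^-7 s⁻¹.
√((Cω)² + λ²) = √((1.29)² + 6.661²) = 6.78 W/(m²·K).
Amplitude A = F₀ / √((Cω)²+λ²) = 278.5 / 6.78 = 41.0 K.

41.0 K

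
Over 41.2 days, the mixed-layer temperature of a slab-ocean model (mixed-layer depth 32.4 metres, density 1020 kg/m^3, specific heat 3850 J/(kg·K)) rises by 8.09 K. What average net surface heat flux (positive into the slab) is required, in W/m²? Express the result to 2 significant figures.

Areal heat capacity C = ρ c_p D = 1020 × 3850 × 32.4 = 1.27×10^8 J/(m²·K).
Required heat per unit area: Q = C ΔT = 1.27×10^8 × 8.09 = 1.03×10^9 J/m².
Flux F = Q / Δt = 1.03×10^9 / 3.56×10^6 s = 289 W/m².

290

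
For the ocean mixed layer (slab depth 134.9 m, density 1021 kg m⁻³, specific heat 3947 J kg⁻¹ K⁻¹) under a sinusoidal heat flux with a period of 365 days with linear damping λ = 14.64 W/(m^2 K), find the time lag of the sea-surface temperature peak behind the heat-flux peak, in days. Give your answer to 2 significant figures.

Areal heat capacity C = ρ c_p D = 1021 × 3947 × 134.9 = 5.44×10^8 J/(m^2 K).
ω = 2π / 3.15×10^7 s = 1.99×10^-7 s⁻¹.
Phase lag φ = arctan(Cω/λ) = arctan(108/14.64) = 1.44 rad.
Time lag = φ / ω = 1.44 / 1.99×10^-7 = 7.21×10^6 s = 83.4 days.

83 days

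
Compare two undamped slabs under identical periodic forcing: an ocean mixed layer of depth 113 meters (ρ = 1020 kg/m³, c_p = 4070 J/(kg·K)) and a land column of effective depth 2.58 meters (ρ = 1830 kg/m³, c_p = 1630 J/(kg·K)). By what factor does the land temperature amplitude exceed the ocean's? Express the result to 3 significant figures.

C_ocean = 1020 × 4070 × 113 = 4.69×10^8 J/(m²·K).
C_land = 1830 × 1630 × 2.58 = 7.70×10^6 J/(m²·K).
Undamped amplitude ∝ 1/C, so A_land/A_ocean = C_ocean/C_land = 61.0.

61.0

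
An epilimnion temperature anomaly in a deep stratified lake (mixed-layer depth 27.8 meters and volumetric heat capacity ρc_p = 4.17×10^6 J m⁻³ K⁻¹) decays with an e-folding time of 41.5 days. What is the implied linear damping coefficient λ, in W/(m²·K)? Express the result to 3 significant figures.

32.3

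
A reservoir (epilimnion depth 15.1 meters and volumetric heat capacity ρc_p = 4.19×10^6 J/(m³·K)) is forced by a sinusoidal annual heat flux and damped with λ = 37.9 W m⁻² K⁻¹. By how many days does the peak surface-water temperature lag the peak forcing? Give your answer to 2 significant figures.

Areal heat capacity C = ρc_p × D = 4.19×10^6 × 15.1 = 6.33×10^7 J/(m^2 K).
ω = 2π / 3.15×10^7 s = 1.99×10^-7 s⁻¹.
Phase lag φ = arctan(Cω/λ) = arctan(12.6/37.9) = 0.321 rad.
Time lag = φ / ω = 0.321 / 1.99×10^-7 = 1.61×10^6 s = 18.7 days.

19 days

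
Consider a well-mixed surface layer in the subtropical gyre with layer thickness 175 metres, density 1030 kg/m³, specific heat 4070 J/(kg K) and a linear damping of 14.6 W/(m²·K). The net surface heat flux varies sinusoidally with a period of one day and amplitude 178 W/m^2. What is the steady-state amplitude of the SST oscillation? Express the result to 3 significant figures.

0.00334 K

Areal heat capacity C = ρ c_p D = 1030 × 4070 × 175 = 7.34×10^8 J/(m^2 K).
Angular frequency ω = 2π / T = 2π / 86400 s = 7.27×10^-5 s⁻¹.
√((Cω)² + λ²) = √((53400)² + 14.6²) = 53400 W/(m²·K).
Amplitude A = F₀ / √((Cω)²+λ²) = 178 / 53400 = 0.00334 K.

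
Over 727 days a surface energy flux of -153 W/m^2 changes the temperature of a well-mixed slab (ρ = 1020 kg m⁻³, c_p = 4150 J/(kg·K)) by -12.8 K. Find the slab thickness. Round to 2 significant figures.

Heat input Q = F Δt = -153 × 6.28×10^7 s = -9.61×10^9 J/m².
Required areal heat capacity C = Q / ΔT = 7.51×10^8 J/(m²·K).
Depth D = C / (ρ c_p) = 7.51×10^8 / (1020 × 4150) = 177 m.

180 m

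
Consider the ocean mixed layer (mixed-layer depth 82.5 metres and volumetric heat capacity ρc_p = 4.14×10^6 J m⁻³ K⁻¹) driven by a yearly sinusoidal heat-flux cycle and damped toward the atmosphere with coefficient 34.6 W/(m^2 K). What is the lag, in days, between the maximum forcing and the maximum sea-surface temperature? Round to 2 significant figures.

Areal heat capacity C = ρc_p × D = 4.14×10^6 × 82.5 = 3.42×10^8 J/(m²·K).
ω = 2π / 3.15×10^7 s = 1.99×10^-7 s⁻¹.
Phase lag φ = arctan(Cω/λ) = arctan(68.0/34.6) = 1.10 rad.
Time lag = φ / ω = 1.10 / 1.99×10^-7 = 5.52×10^6 s = 63.9 days.

64 days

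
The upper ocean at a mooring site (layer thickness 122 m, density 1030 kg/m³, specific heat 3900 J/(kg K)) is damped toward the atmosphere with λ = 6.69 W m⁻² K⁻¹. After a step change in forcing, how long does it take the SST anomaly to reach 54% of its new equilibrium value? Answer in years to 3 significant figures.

Areal heat capacity C = ρ c_p D = 1030 × 3900 × 122 = 4.90×10^8 J/(m^2 K).
τ = C / λ = 4.90×10^8 / 6.69 = 7.33×10^7 s.
Fraction reached: 1 − e^(−t/τ) = 0.54 ⇒ t = −τ ln(1 − 0.54) = τ × 0.777.
t = 5.69×10^7 s = 1.80 years.

1.80 years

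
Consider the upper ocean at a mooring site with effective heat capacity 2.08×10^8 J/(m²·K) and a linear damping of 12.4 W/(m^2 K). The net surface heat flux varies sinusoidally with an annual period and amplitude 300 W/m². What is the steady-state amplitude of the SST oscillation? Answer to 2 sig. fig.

6.9 K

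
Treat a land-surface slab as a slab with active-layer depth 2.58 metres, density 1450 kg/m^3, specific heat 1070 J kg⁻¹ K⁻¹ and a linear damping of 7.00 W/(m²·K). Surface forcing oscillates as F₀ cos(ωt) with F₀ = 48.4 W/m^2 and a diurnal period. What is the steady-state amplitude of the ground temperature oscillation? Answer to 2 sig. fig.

Areal heat capacity C = ρ c_p D = 1450 × 1070 × 2.58 = 4.00×10^6 J/(m²·K).
Angular frequency ω = 2π / T = 2π / 86400 s = 7.27×10^-5 s⁻¹.
√((Cω)² + λ²) = √((291)² + 7.00²) = 291 W/(m²·K).
Amplitude A = F₀ / √((Cω)²+λ²) = 48.4 / 291 = 0.166 K.

0.17 K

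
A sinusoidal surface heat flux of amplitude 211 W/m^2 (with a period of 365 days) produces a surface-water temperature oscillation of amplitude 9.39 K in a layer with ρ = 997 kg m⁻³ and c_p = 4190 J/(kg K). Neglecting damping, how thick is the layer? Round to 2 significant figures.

27 m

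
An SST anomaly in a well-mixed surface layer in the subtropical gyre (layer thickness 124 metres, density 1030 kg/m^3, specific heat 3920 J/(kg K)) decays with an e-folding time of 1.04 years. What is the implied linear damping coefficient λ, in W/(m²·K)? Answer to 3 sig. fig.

15.3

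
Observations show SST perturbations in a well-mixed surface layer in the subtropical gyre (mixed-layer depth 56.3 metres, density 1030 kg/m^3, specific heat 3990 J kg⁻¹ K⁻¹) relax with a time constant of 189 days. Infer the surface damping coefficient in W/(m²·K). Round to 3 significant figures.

Areal heat capacity C = ρ c_p D = 1030 × 3990 × 56.3 = 2.31×10^8 J m⁻² K⁻¹.
τ = 189 days = 1.63×10^7 s.
λ = C / τ = 2.31×10^8 / 1.63×10^7 = 14.2 W/(m²·K).

14.2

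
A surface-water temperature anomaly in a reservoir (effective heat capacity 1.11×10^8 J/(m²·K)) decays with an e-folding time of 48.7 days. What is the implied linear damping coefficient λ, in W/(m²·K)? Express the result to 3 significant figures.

Areal heat capacity C = 1.11×10^8 J/(m²·K) (given).
τ = 48.7 days = 4.21×10^6 s.
λ = C / τ = 1.11×10^8 / 4.21×10^6 = 26.4 W/(m²·K).

26.4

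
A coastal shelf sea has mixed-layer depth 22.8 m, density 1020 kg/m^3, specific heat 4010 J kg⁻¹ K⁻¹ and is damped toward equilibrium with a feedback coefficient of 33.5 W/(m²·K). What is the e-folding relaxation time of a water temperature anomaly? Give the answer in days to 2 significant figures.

Areal heat capacity C = ρ c_p D = 1020 × 4010 × 22.8 = 9.33×10^7 J/(m²·K).
Relaxation time τ = C / λ = 9.33×10^7 / 33.5 = 2.78×10^6 s.
In days: 2.78×10^6 s / (86400 s/day) = 32.2 days.

32 days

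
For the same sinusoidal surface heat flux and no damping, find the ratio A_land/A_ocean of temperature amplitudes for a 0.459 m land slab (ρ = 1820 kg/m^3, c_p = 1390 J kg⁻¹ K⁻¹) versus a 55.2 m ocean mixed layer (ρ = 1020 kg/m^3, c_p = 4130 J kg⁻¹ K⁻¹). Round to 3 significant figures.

C_ocean = 1020 × 4130 × 55.2 = 2.33×10^8 J/(m²·K).
C_land = 1820 × 1390 × 0.459 = 1.16×10^6 J/(m²·K).
Undamped amplitude ∝ 1/C, so A_land/A_ocean = C_ocean/C_land = 200.

200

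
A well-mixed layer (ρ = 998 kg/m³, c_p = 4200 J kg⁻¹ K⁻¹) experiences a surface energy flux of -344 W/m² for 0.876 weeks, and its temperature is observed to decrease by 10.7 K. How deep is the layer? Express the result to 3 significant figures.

Heat input Q = F Δt = -344 × 5.30×10^5 s = -1.82×10^8 J/m².
Required areal heat capacity C = Q / ΔT = 1.70×10^7 J/(m²·K).
Depth D = C / (ρ c_p) = 1.70×10^7 / (998 × 4200) = 4.06 m.

4.06 m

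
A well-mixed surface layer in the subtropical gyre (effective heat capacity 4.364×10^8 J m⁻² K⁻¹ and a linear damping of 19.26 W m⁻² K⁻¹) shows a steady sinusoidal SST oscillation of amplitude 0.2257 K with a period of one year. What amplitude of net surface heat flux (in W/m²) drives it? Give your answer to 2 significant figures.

20

Areal heat capacity C = 4.364×10^8 J m⁻² K⁻¹ (given).
ω = 2π / 3.15×10^7 s = 1.99×10^-7 s⁻¹.
√((Cω)² + λ²) = √((86.9)² + 19.26²) = 89.1 W/(m²·K).
F₀ = A × √((Cω)²+λ²) = 0.2257 × 89.1 = 20.1 W/m².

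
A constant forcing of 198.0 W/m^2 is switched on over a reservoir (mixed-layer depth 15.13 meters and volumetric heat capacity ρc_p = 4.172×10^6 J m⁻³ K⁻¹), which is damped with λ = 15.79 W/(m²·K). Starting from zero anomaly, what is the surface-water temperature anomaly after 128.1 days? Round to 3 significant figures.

Areal heat capacity C = ρc_p × D = 4.172×10^6 × 15.13 = 6.31×10^7 J/(m^2 K).
τ = C / λ = 6.31×10^7 / 15.79 = 4.00×10^6 s.
Equilibrium anomaly ΔT_eq = F / λ = 198.0 / 15.79 = 12.5 K.
t = 128.1 days = 1.11×10^7 s, so t/τ = 2.77.
ΔT(t) = ΔT_eq (1 − e^(−t/τ)) = 12.5 × (1 − e^−2.77) = 11.8 K.

11.8 K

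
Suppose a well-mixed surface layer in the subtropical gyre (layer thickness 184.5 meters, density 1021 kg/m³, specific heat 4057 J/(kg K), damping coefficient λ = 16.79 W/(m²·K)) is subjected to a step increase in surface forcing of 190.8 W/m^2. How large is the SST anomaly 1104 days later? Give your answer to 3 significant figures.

9.97 K

Areal heat capacity C = ρ c_p D = 1021 × 4057 × 184.5 = 7.64×10^8 J/(m²·K).
τ = C / λ = 7.64×10^8 / 16.79 = 4.55×10^7 s.
Equilibrium anomaly ΔT_eq = F / λ = 190.8 / 16.79 = 11.4 K.
t = 1104 days = 9.54×10^7 s, so t/τ = 2.10.
ΔT(t) = ΔT_eq (1 − e^(−t/τ)) = 11.4 × (1 − e^−2.10) = 9.97 K.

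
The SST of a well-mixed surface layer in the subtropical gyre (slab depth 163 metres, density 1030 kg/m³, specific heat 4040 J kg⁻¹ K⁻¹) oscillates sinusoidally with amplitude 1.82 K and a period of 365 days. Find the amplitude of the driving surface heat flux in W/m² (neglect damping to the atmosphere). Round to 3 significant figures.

246

Areal heat capacity C = ρ c_p D = 1030 × 4040 × 163 = 6.78×10^8 J m⁻² K⁻¹.
ω = 2π / 3.15×10^7 s = 1.99×10^-7 s⁻¹.
Cω = 6.78×10^8 × 1.99×10^-7 = 135 W/(m²·K).
F₀ = A × Cω = 1.82 × 135 = 246 W/m².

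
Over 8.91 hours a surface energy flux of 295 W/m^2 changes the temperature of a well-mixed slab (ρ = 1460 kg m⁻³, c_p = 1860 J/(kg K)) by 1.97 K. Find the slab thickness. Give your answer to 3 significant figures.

Heat input Q = F Δt = 295 × 32100 s = 9.46×10^6 J/m².
Required areal heat capacity C = Q / ΔT = 4.80×10^6 J/(m²·K).
Depth D = C / (ρ c_p) = 4.80×10^6 / (1460 × 1860) = 1.77 m.

1.77 m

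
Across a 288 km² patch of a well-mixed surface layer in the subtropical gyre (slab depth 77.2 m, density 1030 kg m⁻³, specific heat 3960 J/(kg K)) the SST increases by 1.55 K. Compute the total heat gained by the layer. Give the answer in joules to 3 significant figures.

Areal heat capacity C = ρ c_p D = 1030 × 3960 × 77.2 = 3.15×10^8 J m⁻² K⁻¹.
Heat per unit area: q = C ΔT = 3.15×10^8 × 1.55 = 4.88×10^8 J/m².
Total heat: Q = q × A = 4.88×10^8 × (288 × 10⁶ m²) = 1.41×10^17 J.

1.41×10^17 J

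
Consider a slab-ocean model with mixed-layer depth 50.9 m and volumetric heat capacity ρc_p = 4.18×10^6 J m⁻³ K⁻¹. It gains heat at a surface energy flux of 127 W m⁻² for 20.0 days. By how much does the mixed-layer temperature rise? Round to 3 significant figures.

Areal heat capacity C = ρc_p × D = 4.18×10^6 × 50.9 = 2.13×10^8 J/(m^2 K).
Net heat input Q = F Δt = 127 × (20.0 days × 86400 s/day) = 2.19×10^8 J/m².
ΔT = Q / C = 2.19×10^8 / 2.13×10^8 = 1.03 K.

1.03 K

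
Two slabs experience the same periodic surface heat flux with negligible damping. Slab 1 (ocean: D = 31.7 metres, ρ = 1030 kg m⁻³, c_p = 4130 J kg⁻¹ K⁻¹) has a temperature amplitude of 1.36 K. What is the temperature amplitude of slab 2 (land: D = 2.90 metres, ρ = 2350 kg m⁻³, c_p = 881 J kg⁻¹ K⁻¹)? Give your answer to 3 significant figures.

30.5 K

C_ocean = 1.35×10^8 J/(m²·K); C_land = 6.00×10^6 J/(m²·K).
A ∝ 1/C ⇒ A_land = A_ocean × C_ocean/C_land = 1.36 × 22.5 = 30.5 K.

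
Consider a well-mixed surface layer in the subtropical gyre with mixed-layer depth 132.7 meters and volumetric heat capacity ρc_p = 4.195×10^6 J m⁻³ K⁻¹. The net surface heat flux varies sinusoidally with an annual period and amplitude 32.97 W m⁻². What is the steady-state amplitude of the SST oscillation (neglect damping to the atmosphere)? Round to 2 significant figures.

0.30 K

Areal heat capacity C = ρc_p × D = 4.195×10^6 × 132.7 = 5.57×10^8 J/(m²·K).
Angular frequency ω = 2π / T = 2π / 3.15×10^7 s = 1.99×10^-7 s⁻¹.
Cω = 5.57×10^8 × 1.99×10^-7 = 111 W/(m²·K).
Amplitude A = F₀ / (Cω) = 32.97 / 111 = 0.297 K.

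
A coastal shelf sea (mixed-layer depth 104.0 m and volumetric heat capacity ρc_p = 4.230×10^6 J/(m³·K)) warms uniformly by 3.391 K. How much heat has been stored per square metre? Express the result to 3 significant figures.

1.49×10^9

Areal heat capacity C = ρc_p × D = 4.230×10^6 × 104.0 = 4.40×10^8 J/(m^2 K).
ΔQ = C ΔT = 4.40×10^8 × 3.391 = 1.49×10^9 J/m².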